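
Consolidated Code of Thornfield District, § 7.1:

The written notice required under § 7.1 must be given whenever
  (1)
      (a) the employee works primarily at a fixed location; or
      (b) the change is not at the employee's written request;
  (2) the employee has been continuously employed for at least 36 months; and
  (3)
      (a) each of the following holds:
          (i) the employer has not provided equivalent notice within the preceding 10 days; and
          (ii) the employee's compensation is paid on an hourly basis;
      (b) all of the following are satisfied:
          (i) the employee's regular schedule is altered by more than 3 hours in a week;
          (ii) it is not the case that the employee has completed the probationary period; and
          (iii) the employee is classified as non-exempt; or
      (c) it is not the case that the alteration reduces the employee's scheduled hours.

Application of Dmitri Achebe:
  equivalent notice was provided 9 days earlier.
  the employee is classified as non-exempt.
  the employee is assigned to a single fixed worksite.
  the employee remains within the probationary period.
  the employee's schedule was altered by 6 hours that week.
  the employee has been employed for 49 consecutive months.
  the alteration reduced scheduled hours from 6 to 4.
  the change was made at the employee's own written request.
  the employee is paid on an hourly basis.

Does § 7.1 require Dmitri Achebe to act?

Yes — required.

(a) fixed location — met.
(b) not employee-requested — fails.
(1): T OR F → true.
(2) tenure ≥ 36 mo. — satisfied.
(i) no recent notice — fails.
(ii) hourly-paid — met.
(a) = F AND T = false.
(i) schedule shift > 3h — satisfied.
(ii) not (past probation) — holds.
(iii) non-exempt — holds.
(b): T AND T AND T → true.
(c) not (hours reduced) — not met.
(3): F OR T OR F → true.
Overall = T AND T AND T = true.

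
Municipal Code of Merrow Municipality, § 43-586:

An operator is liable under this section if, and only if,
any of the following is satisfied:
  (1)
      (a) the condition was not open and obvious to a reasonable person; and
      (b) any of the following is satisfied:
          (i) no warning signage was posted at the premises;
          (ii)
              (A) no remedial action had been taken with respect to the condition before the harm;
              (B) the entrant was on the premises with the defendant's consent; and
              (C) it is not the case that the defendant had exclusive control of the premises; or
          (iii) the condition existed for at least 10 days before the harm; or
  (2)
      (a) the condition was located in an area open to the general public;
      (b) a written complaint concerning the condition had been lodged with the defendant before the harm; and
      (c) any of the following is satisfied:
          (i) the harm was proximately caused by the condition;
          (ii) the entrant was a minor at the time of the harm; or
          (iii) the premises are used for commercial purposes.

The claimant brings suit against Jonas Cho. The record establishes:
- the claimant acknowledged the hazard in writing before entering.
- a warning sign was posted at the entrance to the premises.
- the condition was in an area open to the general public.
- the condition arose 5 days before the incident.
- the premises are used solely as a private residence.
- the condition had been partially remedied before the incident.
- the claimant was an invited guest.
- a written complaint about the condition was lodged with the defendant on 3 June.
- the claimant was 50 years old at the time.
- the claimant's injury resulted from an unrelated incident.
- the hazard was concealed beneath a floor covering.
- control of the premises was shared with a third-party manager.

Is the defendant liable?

(a) not open/obvious — holds.
(i) no signage posted — fails.
(A) no remedial action — not satisfied.
(B) consent to enter — met.
(C) not (exclusive control) — holds.
(ii): F AND T AND T → false.
(iii) condition ≥10 days old — not satisfied.
(b) = F OR F OR F = false.
(1): T AND F → false.
(a) public area — holds.
(b) complaint lodged — holds.
(i) proximate cause — not met.
(ii) entrant a minor — not satisfied.
(iii) commercial use — fails.
(c): F OR F OR F → false.
(2) = T AND T AND F = false.
So Overall is not satisfied (F OR F).

No — not liable.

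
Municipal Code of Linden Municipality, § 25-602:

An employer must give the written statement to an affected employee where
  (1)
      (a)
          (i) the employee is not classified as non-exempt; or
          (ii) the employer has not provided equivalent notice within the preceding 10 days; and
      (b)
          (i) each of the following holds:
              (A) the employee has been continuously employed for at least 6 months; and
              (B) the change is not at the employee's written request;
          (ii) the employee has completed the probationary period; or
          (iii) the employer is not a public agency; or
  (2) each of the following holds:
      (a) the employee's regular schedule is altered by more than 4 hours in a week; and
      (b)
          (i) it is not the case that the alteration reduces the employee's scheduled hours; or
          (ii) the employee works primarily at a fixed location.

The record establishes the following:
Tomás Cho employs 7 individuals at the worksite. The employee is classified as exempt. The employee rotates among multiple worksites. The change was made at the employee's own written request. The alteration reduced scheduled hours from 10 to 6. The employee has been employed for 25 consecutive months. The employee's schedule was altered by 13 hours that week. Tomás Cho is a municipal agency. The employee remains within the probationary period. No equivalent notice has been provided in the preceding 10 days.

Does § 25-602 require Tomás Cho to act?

No — not required.

(i) not (non-exempt) — met.
(ii) no recent notice — satisfied.
(a) = T OR T = true.
(A) tenure ≥ 6 mo. — holds.
(B) not employee-requested — not satisfied.
(i): T AND F → false.
(ii) past probation — not satisfied.
(iii) not (public agency) — not met.
So (b) is not satisfied (F OR F OR F).
(1) = T AND F = false.
(a) schedule shift > 4h — satisfied.
(i) not (hours reduced) — not satisfied.
(ii) fixed location — fails.
(b) = F OR F = false.
(2): T AND F → false.
So Overall is not satisfied (F OR F).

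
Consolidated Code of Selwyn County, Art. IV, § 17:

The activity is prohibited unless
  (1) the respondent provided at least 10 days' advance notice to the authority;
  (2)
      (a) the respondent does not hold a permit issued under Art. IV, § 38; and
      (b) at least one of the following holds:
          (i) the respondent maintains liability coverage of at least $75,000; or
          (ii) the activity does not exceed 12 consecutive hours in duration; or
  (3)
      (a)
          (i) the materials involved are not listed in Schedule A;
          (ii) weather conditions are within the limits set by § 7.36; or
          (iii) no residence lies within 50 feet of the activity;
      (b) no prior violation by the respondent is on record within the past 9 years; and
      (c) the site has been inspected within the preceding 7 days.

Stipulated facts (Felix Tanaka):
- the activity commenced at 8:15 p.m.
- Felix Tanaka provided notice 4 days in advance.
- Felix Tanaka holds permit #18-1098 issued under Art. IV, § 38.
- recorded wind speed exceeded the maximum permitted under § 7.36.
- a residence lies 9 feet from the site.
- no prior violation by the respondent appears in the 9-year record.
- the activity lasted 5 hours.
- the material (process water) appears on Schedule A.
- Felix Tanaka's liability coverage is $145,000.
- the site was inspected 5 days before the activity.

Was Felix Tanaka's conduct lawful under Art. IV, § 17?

No — unlawful.

(1) ≥10 days' notice — fails.
(a) not (holds permit) — not met.
(i) coverage ≥ $75,000 — holds.
(ii) ≤ 12 hrs duration — satisfied.
(b) = T OR T = true.
So (2) is not satisfied (F AND T).
(i) not (Schedule A material) — not met.
(ii) weather ok — not satisfied.
(iii) no residence in 50 ft — fails.
So (a) is not satisfied (F OR F OR F).
(b) no prior violation — met.
(c) site inspected — holds.
(3): F AND T AND T → false.
Overall: F OR F OR F → false.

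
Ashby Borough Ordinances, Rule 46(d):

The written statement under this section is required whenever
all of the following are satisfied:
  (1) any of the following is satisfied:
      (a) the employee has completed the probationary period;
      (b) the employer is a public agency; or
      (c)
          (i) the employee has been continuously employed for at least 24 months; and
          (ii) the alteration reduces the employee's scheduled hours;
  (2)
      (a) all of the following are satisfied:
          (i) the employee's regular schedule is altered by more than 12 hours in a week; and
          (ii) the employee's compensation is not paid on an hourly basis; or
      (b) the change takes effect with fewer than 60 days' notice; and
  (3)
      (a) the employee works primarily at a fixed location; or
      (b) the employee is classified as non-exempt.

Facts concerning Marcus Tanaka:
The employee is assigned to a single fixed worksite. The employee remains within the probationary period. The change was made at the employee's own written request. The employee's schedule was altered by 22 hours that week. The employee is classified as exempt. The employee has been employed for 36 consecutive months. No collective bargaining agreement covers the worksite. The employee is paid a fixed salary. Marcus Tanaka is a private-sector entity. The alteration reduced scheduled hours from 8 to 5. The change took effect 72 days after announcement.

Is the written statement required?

(a) past probation — not satisfied.
(b) public agency — not met.
(i) tenure ≥ 24 mo. — met.
(ii) hours reduced — holds.
(c) = T AND T = true.
(1) = F OR F OR T = true.
(i) schedule shift > 12h — satisfied.
(ii) not (hourly-paid) — satisfied.
So (a) is satisfied (T AND T).
(b) < 60 days' notice — not met.
(2) = T OR F = true.
(a) fixed location — holds.
(b) non-exempt — not satisfied.
So (3) is satisfied (T OR F).
So Overall is satisfied (T AND T AND T).

Yes — required.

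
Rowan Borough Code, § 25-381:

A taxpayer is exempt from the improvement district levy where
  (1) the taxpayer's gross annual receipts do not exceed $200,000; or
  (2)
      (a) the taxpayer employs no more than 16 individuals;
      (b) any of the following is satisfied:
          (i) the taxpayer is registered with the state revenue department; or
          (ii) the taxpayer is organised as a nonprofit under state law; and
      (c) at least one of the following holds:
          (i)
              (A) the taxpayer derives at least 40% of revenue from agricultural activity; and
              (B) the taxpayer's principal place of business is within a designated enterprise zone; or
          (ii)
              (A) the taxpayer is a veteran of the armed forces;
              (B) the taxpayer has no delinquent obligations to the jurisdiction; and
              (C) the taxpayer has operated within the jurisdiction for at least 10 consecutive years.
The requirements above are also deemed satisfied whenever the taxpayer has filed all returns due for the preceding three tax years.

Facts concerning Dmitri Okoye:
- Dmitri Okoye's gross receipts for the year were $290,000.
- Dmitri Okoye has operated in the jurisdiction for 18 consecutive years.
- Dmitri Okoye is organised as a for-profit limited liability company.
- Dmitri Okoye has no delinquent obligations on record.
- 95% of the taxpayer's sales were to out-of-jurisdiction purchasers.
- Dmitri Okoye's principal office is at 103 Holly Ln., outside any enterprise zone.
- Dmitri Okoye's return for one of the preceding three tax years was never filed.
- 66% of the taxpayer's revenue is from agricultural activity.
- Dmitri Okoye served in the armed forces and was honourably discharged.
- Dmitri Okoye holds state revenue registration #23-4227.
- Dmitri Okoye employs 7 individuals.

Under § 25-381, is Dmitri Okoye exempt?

Yes — exempt.

(1) receipts ≤ $200,000 — not met.
(a) ≤ 16 employees — holds.
(i) state-registered — satisfied.
(ii) nonprofit — fails.
(b): T OR F → true.
(A) ≥40% agricultural — holds.
(B) in enterprise zone — fails.
So (i) is not satisfied (T AND F).
(A) veteran — holds.
(B) no delinquency — met.
(C) ≥ 10 yrs in jurisdiction — met.
(ii): T AND T AND T → true.
(c) = F OR T = true.
So (2) is satisfied (T AND T AND T).
Overall = F OR T = true.
Exception (returns current) — not satisfied.
Result: main true OR exception false → true.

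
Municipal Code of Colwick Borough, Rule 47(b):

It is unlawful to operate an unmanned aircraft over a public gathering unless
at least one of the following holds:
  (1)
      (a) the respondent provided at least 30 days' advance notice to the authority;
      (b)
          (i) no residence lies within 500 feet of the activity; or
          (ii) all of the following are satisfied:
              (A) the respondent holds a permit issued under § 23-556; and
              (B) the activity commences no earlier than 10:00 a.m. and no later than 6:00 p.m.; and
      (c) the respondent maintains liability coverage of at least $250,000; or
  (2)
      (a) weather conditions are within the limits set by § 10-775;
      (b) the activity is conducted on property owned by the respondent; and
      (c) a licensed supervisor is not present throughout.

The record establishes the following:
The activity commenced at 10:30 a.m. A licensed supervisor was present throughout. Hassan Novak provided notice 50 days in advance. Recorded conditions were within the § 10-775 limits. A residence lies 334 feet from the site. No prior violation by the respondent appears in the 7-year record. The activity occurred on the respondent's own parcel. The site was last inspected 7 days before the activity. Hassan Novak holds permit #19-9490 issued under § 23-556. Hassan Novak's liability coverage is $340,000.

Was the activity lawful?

(a) ≥30 days' notice — met.
(i) no residence in 500 ft — not satisfied.
(A) holds permit — satisfied.
(B) start within hours — holds.
(ii): T AND T → true.
So (b) is satisfied (F OR T).
(c) coverage ≥ $250,000 — met.
So (1) is satisfied (T AND T AND T).
(a) weather ok — holds.
(b) own property — holds.
(c) not (supervisor present) — not met.
(2): T AND T AND F → false.
Overall = T OR F = true.

Yes — lawful.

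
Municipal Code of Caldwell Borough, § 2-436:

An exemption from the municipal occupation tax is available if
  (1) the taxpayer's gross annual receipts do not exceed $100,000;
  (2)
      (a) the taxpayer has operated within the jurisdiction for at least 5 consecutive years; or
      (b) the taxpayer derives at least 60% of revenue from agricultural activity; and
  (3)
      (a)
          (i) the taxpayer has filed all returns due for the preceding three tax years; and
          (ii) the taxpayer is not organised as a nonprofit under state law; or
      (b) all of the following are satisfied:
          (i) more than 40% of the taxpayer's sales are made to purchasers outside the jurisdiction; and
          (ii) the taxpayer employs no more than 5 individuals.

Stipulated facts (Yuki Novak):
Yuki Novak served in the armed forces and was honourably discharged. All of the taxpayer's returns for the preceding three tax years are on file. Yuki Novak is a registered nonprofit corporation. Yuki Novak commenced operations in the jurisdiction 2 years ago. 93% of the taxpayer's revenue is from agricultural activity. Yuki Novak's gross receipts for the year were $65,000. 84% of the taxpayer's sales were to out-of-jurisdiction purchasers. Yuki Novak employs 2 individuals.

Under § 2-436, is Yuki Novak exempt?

Yes — exempt.

(1) receipts ≤ $100,000 — holds.
(a) ≥ 5 yrs in jurisdiction — fails.
(b) ≥60% agricultural — met.
(2) = F OR T = true.
(i) returns current — holds.
(ii) not (nonprofit) — not met.
(a) = T AND F = false.
(i) >40% out-of-jur. sales — holds.
(ii) ≤ 5 employees — holds.
So (b) is satisfied (T AND T).
So (3) is satisfied (F OR T).
Overall = T AND T AND T = true.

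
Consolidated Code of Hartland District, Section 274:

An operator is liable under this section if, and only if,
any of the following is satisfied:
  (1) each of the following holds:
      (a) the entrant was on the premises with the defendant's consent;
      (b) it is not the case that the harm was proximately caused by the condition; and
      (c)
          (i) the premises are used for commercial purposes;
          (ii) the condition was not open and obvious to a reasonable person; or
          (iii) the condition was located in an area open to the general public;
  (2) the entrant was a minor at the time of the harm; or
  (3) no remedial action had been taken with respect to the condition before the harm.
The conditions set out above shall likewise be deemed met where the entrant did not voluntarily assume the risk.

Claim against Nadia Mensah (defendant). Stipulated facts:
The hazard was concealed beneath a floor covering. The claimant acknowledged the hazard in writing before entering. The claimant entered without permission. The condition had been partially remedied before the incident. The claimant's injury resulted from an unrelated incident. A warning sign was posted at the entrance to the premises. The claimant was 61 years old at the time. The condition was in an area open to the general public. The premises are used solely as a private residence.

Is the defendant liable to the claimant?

(a) consent to enter — fails.
(b) not (proximate cause) — met.
(i) commercial use — not met.
(ii) not open/obvious — satisfied.
(iii) public area — met.
(c) = F OR T OR T = true.
(1) = F AND T AND T = false.
(2) entrant a minor — fails.
(3) no remedial action — fails.
Overall = F OR F OR F = false.
Exception (no assumed risk) — not satisfied.
Result: main false OR exception false → false.

No — not liable.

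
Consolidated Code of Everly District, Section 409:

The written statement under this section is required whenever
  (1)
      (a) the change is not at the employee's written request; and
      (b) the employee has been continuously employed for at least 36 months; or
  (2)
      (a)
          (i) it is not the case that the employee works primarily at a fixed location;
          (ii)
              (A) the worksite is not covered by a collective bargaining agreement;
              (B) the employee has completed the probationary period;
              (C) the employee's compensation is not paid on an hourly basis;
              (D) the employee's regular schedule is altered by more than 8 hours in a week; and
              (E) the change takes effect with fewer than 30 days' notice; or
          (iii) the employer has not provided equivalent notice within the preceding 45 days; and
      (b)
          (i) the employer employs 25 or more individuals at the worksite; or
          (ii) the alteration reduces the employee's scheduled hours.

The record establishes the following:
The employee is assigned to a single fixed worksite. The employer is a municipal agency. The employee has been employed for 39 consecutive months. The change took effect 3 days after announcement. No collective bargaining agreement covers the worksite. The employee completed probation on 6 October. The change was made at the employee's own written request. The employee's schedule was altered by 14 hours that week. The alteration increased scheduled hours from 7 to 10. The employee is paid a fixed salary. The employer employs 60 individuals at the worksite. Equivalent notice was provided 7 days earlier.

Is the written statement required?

Yes — required.

(a) not employee-requested — not met.
(b) tenure ≥ 36 mo. — holds.
(1): F AND T → false.
(i) not (fixed location) — not met.
(A) no CBA — satisfied.
(B) past probation — met.
(C) not (hourly-paid) — satisfied.
(D) schedule shift > 8h — holds.
(E) < 30 days' notice — satisfied.
(ii) = T AND T AND T AND T AND T = true.
(iii) no recent notice — not satisfied.
So (a) is satisfied (F OR T OR F).
(i) ≥ 25 at site — holds.
(ii) hours reduced — not met.
(b) = T OR F = true.
So (2) is satisfied (T AND T).
Overall: F OR T → true.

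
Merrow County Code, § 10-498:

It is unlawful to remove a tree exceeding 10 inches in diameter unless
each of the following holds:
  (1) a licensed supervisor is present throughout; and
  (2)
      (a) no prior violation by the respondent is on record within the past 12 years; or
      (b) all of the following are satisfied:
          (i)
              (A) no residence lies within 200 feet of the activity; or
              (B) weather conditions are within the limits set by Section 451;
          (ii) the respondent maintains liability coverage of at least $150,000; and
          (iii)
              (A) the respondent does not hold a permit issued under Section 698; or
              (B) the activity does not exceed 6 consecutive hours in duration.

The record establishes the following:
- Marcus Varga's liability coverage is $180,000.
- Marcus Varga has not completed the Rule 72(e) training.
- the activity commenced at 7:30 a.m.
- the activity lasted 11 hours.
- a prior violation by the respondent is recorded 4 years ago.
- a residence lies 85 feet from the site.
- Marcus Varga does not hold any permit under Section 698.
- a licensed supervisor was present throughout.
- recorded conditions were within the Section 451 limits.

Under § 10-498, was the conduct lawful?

(1) supervisor present — met.
(a) no prior violation — fails.
(A) no residence in 200 ft — fails.
(B) weather ok — met.
(i) = F OR T = true.
(ii) coverage ≥ $150,000 — holds.
(A) not (holds permit) — satisfied.
(B) ≤ 6 hrs duration — fails.
So (iii) is satisfied (T OR F).
(b) = T AND T AND T = true.
So (2) is satisfied (F OR T).
Overall = T AND T = true.

Yes — lawful.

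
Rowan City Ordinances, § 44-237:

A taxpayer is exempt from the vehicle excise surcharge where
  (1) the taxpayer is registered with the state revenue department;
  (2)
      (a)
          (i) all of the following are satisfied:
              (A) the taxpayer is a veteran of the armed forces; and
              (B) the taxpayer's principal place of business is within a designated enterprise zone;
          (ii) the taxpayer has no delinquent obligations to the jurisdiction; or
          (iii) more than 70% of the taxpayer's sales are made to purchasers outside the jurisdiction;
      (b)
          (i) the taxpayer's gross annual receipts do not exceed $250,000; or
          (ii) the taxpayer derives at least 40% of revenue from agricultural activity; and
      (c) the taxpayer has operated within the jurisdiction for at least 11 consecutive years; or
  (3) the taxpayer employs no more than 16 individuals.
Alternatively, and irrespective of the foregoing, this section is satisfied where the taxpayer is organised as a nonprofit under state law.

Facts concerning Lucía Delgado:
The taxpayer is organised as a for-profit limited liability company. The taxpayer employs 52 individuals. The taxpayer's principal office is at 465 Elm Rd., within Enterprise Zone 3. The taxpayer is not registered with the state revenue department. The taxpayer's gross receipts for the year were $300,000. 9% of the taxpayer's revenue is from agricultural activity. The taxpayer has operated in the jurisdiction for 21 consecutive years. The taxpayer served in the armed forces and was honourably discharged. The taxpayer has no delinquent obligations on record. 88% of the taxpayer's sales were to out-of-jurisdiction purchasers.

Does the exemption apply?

No — not exempt.

(1) state-registered — not satisfied.
(A) veteran — holds.
(B) in enterprise zone — met.
So (i) is satisfied (T AND T).
(ii) no delinquency — met.
(iii) >70% out-of-jur. sales — met.
(a) = T OR T OR T = true.
(i) receipts ≤ $250,000 — not satisfied.
(ii) ≥40% agricultural — not met.
(b) = F OR F = false.
(c) ≥ 11 yrs in jurisdiction — met.
So (2) is not satisfied (T AND F AND T).
(3) ≤ 16 employees — not met.
Overall: F OR F OR F → false.
Exception (nonprofit) — not satisfied.
Result: main false OR exception false → false.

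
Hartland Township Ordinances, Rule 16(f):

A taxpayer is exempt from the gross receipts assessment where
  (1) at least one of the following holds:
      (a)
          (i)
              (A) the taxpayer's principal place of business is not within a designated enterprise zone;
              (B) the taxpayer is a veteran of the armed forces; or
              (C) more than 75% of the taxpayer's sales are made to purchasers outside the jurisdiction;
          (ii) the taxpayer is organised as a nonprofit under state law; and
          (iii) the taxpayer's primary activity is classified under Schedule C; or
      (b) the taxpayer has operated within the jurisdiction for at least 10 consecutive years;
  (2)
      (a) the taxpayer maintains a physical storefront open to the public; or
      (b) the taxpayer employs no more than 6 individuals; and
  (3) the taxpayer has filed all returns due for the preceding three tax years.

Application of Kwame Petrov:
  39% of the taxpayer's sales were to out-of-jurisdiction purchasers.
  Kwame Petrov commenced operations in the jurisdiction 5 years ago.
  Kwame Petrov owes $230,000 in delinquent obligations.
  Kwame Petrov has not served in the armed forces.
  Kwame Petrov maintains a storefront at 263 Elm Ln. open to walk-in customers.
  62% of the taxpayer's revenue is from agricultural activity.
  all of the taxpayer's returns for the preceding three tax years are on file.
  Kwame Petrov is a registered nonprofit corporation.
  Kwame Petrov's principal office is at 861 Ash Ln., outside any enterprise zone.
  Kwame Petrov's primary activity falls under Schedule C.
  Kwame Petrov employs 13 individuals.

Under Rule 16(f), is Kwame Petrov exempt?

Yes — exempt.

(A) not (in enterprise zone) — satisfied.
(B) veteran — fails.
(C) >75% out-of-jur. sales — fails.
(i) = T OR F OR F = true.
(ii) nonprofit — holds.
(iii) Schedule C activity — holds.
(a) = T AND T AND T = true.
(b) ≥ 10 yrs in jurisdiction — fails.
(1): T OR F → true.
(a) has storefront — met.
(b) ≤ 6 employees — not satisfied.
(2) = T OR F = true.
(3) returns current — satisfied.
So Overall is satisfied (T AND T AND T).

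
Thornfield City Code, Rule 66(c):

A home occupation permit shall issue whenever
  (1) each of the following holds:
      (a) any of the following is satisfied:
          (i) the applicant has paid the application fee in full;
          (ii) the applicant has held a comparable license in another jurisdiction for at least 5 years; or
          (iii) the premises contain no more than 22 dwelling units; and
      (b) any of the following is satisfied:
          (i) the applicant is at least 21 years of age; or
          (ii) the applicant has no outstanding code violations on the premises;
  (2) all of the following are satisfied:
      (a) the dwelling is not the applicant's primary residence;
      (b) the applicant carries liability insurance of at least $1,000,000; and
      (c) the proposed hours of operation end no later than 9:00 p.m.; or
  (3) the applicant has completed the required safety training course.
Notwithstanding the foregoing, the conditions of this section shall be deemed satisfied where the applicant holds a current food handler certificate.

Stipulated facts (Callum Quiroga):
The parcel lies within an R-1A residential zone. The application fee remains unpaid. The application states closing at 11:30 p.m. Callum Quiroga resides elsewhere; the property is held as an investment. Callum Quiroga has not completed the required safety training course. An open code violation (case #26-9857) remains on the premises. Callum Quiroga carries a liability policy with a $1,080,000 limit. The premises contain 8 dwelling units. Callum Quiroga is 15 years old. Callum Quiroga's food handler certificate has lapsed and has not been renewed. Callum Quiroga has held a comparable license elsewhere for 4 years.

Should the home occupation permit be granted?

(i) fee paid — not satisfied.
(ii) prior license ≥ 5 yr — fails.
(iii) ≤ 22 units — met.
(a): F OR F OR T → true.
(i) age ≥ 21 — not satisfied.
(ii) no code violations — not met.
(b) = F OR F = false.
(1): T AND F → false.
(a) not (primary residence) — met.
(b) insurance ≥ $1,000,000 — met.
(c) closes by 9 p.m. — not met.
So (2) is not satisfied (T AND T AND F).
(3) safety training — not satisfied.
Overall = F OR F OR F = false.
Exception (food handler cert.) — not satisfied.
Result: main false OR exception false → false.

No — denied.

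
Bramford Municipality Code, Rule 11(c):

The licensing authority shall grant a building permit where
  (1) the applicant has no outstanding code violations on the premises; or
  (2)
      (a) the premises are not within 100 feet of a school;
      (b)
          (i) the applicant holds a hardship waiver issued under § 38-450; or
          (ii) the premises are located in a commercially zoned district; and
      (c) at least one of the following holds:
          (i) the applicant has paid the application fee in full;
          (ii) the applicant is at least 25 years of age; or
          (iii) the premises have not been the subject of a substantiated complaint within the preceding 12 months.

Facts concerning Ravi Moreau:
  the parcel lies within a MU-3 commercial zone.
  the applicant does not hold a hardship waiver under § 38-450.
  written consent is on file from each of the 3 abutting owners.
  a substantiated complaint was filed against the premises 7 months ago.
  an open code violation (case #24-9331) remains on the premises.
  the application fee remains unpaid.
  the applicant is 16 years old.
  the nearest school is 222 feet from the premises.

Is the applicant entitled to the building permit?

(1) no code violations — not met.
(a) ≥100 ft from school — met.
(i) hardship waiver — not satisfied.
(ii) commercially zoned — holds.
So (b) is satisfied (F OR T).
(i) fee paid — not met.
(ii) age ≥ 25 — fails.
(iii) no complaint in 12 mo. — fails.
(c): F OR F OR F → false.
(2) = T AND T AND F = false.
Overall: F OR F → false.

No — denied.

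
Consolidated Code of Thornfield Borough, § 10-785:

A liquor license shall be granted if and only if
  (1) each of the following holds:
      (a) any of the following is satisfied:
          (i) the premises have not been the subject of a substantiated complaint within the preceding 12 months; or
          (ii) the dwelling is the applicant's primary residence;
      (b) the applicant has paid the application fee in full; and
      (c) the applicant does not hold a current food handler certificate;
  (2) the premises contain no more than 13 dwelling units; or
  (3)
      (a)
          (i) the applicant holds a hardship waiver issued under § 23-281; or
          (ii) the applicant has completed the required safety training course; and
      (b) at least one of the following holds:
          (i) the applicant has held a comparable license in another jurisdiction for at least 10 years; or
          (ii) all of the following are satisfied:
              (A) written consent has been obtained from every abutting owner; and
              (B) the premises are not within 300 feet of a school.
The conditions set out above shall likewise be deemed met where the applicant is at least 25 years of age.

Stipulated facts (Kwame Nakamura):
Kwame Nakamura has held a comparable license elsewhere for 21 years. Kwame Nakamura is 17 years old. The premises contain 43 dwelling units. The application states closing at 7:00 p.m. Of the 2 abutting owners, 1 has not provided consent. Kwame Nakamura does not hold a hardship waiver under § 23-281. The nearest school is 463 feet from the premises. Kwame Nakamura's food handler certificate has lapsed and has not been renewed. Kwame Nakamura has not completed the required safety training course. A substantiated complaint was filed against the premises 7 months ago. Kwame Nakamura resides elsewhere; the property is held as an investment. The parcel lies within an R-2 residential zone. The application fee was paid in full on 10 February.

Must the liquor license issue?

No — denied.

(i) no complaint in 12 mo. — not met.
(ii) primary residence — not met.
So (a) is not satisfied (F OR F).
(b) fee paid — holds.
(c) not (food handler cert.) — met.
So (1) is not satisfied (F AND T AND T).
(2) ≤ 13 units — fails.
(i) hardship waiver — not met.
(ii) safety training — not satisfied.
(a) = F OR F = false.
(i) prior license ≥ 10 yr — met.
(A) all abutters consent — not met.
(B) ≥300 ft from school — satisfied.
So (ii) is not satisfied (F AND T).
(b): T OR F → true.
(3): F AND T → false.
Overall = F OR F OR F = false.
Exception (age ≥ 25) — not satisfied.
Result: main false OR exception false → false.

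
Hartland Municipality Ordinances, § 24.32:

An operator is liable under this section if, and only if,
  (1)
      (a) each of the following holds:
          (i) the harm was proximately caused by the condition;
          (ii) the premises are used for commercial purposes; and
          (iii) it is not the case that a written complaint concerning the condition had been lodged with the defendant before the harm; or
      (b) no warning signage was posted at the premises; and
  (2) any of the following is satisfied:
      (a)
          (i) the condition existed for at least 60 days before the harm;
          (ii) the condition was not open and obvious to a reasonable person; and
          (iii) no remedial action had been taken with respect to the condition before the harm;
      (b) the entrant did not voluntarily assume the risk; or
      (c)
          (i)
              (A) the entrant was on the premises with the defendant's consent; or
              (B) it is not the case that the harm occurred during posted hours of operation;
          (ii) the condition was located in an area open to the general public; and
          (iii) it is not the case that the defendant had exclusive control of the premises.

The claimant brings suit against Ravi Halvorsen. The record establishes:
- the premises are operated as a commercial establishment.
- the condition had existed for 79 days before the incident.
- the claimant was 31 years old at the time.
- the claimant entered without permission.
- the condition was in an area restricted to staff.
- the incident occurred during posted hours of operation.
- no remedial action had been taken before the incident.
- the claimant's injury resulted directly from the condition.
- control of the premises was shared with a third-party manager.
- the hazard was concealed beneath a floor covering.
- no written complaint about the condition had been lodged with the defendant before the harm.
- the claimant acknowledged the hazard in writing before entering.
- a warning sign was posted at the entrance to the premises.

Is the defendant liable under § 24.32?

(i) proximate cause — met.
(ii) commercial use — satisfied.
(iii) not (complaint lodged) — holds.
(a) = T AND T AND T = true.
(b) no signage posted — not satisfied.
(1): T OR F → true.
(i) condition ≥60 days old — met.
(ii) not open/obvious — met.
(iii) no remedial action — satisfied.
(a) = T AND T AND T = true.
(b) no assumed risk — not satisfied.
(A) consent to enter — fails.
(B) not (during posted hours) — fails.
(i): F OR F → false.
(ii) public area — not met.
(iii) not (exclusive control) — satisfied.
(c) = F AND F AND T = false.
(2): T OR F OR F → true.
Overall = T AND T = true.

Yes — liable.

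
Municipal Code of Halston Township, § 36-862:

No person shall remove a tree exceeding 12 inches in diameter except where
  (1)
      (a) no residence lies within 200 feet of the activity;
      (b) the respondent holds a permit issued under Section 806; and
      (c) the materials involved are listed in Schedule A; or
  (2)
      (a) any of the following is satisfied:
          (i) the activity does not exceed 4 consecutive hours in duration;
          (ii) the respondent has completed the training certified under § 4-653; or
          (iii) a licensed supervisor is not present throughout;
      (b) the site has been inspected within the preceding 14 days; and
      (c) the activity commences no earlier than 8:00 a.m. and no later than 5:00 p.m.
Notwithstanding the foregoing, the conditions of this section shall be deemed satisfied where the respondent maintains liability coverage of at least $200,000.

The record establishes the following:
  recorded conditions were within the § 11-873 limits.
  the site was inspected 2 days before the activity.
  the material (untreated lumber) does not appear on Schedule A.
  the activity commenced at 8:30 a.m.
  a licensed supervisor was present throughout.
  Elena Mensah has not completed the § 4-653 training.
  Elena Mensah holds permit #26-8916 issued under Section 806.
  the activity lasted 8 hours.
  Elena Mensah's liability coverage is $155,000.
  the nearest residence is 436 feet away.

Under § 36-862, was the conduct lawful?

No — unlawful.

(a) no residence in 200 ft — satisfied.
(b) holds permit — met.
(c) Schedule A material — fails.
So (1) is not satisfied (T AND T AND F).
(i) ≤ 4 hrs duration — not met.
(ii) training certified — not met.
(iii) not (supervisor present) — not satisfied.
(a) = F OR F OR F = false.
(b) site inspected — met.
(c) start within hours — holds.
(2) = F AND T AND T = false.
Overall: F OR F → false.
Exception (coverage ≥ $200,000) — not satisfied.
Result: main false OR exception false → false.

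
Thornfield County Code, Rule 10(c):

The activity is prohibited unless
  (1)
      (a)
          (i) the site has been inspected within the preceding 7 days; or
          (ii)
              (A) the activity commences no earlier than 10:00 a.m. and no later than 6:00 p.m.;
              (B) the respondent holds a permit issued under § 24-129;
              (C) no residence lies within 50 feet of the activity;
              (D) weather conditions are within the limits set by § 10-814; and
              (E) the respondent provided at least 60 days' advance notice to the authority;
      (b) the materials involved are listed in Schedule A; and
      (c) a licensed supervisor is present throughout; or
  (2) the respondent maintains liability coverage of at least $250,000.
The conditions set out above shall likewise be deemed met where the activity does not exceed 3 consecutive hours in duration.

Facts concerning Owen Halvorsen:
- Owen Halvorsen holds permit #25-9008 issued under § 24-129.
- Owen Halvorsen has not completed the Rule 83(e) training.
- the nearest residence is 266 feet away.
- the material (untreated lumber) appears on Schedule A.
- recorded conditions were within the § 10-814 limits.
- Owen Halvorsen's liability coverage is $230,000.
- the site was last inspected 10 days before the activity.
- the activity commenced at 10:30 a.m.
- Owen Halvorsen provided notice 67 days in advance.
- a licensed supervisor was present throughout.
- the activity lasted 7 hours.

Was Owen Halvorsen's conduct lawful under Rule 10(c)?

Yes — lawful.

(i) site inspected — fails.
(A) start within hours — met.
(B) holds permit — satisfied.
(C) no residence in 50 ft — satisfied.
(D) weather ok — satisfied.
(E) ≥60 days' notice — holds.
So (ii) is satisfied (T AND T AND T AND T AND T).
So (a) is satisfied (F OR T).
(b) Schedule A material — met.
(c) supervisor present — holds.
So (1) is satisfied (T AND T AND T).
(2) coverage ≥ $250,000 — not satisfied.
Overall = T OR F = true.
Exception (≤ 3 hrs duration) — not satisfied.
Result: main true OR exception false → true.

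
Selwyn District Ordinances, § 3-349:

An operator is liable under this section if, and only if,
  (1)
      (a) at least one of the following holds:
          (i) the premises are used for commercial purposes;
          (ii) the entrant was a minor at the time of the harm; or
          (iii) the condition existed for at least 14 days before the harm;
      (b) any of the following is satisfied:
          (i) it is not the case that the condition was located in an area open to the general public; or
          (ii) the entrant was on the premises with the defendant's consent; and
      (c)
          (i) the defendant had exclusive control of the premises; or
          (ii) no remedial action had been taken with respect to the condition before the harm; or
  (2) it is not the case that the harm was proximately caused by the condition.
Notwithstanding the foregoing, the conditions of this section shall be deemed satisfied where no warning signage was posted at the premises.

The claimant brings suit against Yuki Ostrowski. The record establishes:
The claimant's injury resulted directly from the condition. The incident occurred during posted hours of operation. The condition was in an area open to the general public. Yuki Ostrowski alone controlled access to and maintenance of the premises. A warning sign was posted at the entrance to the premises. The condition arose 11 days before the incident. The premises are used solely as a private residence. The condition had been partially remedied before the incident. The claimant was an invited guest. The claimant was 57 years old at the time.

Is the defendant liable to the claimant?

(i) commercial use — fails.
(ii) entrant a minor — not met.
(iii) condition ≥14 days old — not met.
(a) = F OR F OR F = false.
(i) not (public area) — fails.
(ii) consent to enter — satisfied.
(b): F OR T → true.
(i) exclusive control — satisfied.
(ii) no remedial action — not met.
(c) = T OR F = true.
So (1) is not satisfied (F AND T AND T).
(2) not (proximate cause) — not met.
Overall: F OR F → false.
Exception (no signage posted) — not satisfied.
Result: main false OR exception false → false.

No — not liable.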